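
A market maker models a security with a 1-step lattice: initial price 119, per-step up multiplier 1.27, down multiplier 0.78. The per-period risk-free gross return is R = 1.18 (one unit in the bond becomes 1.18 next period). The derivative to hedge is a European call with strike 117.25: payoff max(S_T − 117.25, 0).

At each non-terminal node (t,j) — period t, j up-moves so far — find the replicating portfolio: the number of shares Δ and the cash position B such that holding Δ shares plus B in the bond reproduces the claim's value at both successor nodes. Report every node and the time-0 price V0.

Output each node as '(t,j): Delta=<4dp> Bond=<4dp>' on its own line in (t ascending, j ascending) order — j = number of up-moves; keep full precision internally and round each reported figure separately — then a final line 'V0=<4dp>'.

(0,0): Delta=0.5810 Bond=-45.7046
V0=23.4383

Under the risk-neutral measure, an up-move has probability p* = (R−d)/(u−d) = 0.8163 and values discount at R = 1.18.
Terminal payoffs: V(1,0)=0.0000, V(1,1)=33.8800
(0,0): S=119.0000. Δ = (V_up−V_dn)/(S_up−S_dn) = (33.8800−0.0000)/(151.1300−92.8200) = 0.5810. V = [p*·33.8800 + (1−p*)·0.0000]/1.18 = 23.4383. B = V − Δ·S = -45.7046.
Root portfolio cost Δ·119+B reproduces V0=23.4383.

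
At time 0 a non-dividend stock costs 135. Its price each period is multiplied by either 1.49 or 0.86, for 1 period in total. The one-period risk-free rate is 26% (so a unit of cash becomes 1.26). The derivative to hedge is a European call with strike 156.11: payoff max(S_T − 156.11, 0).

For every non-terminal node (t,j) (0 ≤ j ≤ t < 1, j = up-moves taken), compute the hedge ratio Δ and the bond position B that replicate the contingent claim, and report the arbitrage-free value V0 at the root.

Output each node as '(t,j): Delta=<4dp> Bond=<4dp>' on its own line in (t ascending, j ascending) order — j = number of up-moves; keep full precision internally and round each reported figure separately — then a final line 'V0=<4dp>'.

Under the risk-neutral measure, an up-move has probability p* = (R−d)/(u−d) = 0.6349 and values discount at R = 1.26.
Payoff layer (t=1): V(1,0)=0.0000, V(1,1)=45.0400
Node (0,0) S=135.0000: V=(p*·45.0400+(1−p*)·0.0000)/1.26=22.6959; Δ=(45.0400−0.0000)/(201.1500−116.1000)=0.5296; B=V−Δ·S=-48.7962
Each (Δ,B) replicates both successor values, so the strategy is self-financing and V0 is arbitrage-free.

(0,0): Delta=0.5296 Bond=-48.7962
V0=22.6959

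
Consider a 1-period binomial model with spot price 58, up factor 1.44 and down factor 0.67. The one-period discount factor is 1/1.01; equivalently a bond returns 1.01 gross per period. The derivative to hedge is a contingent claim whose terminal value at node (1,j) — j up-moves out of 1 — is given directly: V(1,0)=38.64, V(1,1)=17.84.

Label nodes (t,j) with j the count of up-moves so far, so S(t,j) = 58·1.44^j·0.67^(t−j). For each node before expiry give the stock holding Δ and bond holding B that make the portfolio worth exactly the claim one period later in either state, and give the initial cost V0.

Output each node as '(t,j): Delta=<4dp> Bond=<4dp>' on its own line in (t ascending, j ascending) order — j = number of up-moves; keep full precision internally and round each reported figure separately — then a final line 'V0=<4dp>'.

(0,0): Delta=-0.4657 Bond=56.1769
V0=29.1639

Under the risk-neutral measure, an up-move has probability p* = (R−d)/(u−d) = 0.4416 and values discount at R = 1.01.
Terminal payoffs: V(1,0)=38.6400, V(1,1)=17.8400
  t=0,j=0: stock 58.0000 → up 83.5200 (V=17.8400), down 38.8600 (V=38.6400). Price 29.1639; hedge Δ=-0.4657, bond B=56.1769.
Each (Δ,B) replicates both successor values, so the strategy is self-financing and V0 is arbitrage-free.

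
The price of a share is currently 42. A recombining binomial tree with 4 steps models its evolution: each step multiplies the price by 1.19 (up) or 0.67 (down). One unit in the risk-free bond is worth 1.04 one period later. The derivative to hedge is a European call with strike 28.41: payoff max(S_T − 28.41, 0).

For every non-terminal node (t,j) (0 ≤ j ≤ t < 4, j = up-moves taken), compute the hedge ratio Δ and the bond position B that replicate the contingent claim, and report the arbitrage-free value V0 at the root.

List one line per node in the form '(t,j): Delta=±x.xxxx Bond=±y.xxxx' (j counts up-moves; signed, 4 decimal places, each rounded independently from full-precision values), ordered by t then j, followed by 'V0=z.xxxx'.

Risk-neutral probability p* = (R−d)/(u−d) = (1.04−0.67)/(1.19−0.67) = 0.7115.
Terminal payoffs: V(4,0)=0.0000, V(4,1)=0.0000, V(4,2)=0.0000, V(4,3)=19.0104, V(4,4)=55.8142
  t=3,j=0: stock 12.6320 → up 15.0321 (V=0.0000), down 8.4635 (V=0.0000). Price 0.0000; hedge Δ=0.0000, bond B=0.0000.
  t=3,j=1: stock 22.4360 → up 26.6989 (V=0.0000), down 15.0321 (V=0.0000). Price 0.0000; hedge Δ=0.0000, bond B=0.0000.
  t=3,j=2: stock 39.8491 → up 47.4204 (V=19.0104), down 26.6989 (V=0.0000). Price 13.0064; hedge Δ=0.9174, bond B=-23.5521.
  t=3,j=3: stock 70.7767 → up 84.2242 (V=55.8142), down 47.4204 (V=19.0104). Price 43.4594; hedge Δ=1.0000, bond B=-27.3173.
  t=2,j=0: stock 18.8538 → up 22.4360 (V=0.0000), down 12.6320 (V=0.0000). Price 0.0000; hedge Δ=0.0000, bond B=0.0000.
  t=2,j=1: stock 33.4866 → up 39.8491 (V=13.0064), down 22.4360 (V=0.0000). Price 8.8986; hedge Δ=0.7469, bond B=-16.1136.
  t=2,j=2: stock 59.4762 → up 70.7767 (V=43.4594), down 39.8491 (V=13.0064). Price 33.3412; hedge Δ=0.9847, bond B=-25.2223.
  t=1,j=0: stock 28.1400 → up 33.4866 (V=8.8986), down 18.8538 (V=0.0000). Price 6.0882; hedge Δ=0.6081, bond B=-11.0245.
  t=1,j=1: stock 49.9800 → up 59.4762 (V=33.3412), down 33.4866 (V=8.8986). Price 25.2793; hedge Δ=0.9405, bond B=-21.7258.
  t=0,j=0: stock 42.0000 → up 49.9800 (V=25.2793), down 28.1400 (V=6.0882). Price 18.9840; hedge Δ=0.8787, bond B=-17.9220.
Each (Δ,B) replicates both successor values, so the strategy is self-financing and V0 is arbitrage-free.

(0,0): Delta=0.8787 Bond=-17.9220
(1,0): Delta=0.6081 Bond=-11.0245
(1,1): Delta=0.9405 Bond=-21.7258
(2,0): Delta=0.0000 Bond=0.0000
(2,1): Delta=0.7469 Bond=-16.1136
(2,2): Delta=0.9847 Bond=-25.2223
(3,0): Delta=0.0000 Bond=0.0000
(3,1): Delta=0.0000 Bond=0.0000
(3,2): Delta=0.9174 Bond=-23.5521
(3,3): Delta=1.0000 Bond=-27.3173
V0=18.9840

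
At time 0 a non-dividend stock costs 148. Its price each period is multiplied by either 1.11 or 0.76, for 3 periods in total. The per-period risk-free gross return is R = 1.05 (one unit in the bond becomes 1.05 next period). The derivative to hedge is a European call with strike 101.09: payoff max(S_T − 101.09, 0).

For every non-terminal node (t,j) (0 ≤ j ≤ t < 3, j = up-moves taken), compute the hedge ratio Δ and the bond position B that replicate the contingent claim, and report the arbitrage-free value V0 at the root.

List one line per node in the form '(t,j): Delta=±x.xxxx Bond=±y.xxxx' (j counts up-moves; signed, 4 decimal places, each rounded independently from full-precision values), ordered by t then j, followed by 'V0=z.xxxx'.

Under the risk-neutral measure, an up-move has probability p* = (R−d)/(u−d) = 0.8286 and values discount at R = 1.05.
Payoff layer (t=3): V(3,0)=0.0000, V(3,1)=0.0000, V(3,2)=37.4966, V(3,3)=101.3194
  t=2,j=0: stock 85.4848 → up 94.8881 (V=0.0000), down 64.9684 (V=0.0000). Price 0.0000; hedge Δ=0.0000, bond B=0.0000.
  t=2,j=1: stock 124.8528 → up 138.5866 (V=37.4966), down 94.8881 (V=0.0000). Price 29.5892; hedge Δ=0.8581, bond B=-77.5440.
  t=2,j=2: stock 182.3508 → up 202.4094 (V=101.3194), down 138.5866 (V=37.4966). Price 86.0746; hedge Δ=1.0000, bond B=-96.2762.
  t=1,j=0: stock 112.4800 → up 124.8528 (V=29.5892), down 85.4848 (V=0.0000). Price 23.3493; hedge Δ=0.7516, bond B=-61.1912.
  t=1,j=1: stock 164.2800 → up 182.3508 (V=86.0746), down 124.8528 (V=29.5892). Price 72.7537; hedge Δ=0.9824, bond B=-88.6333.
  t=0,j=0: stock 148.0000 → up 164.2800 (V=72.7537), down 112.4800 (V=23.3493). Price 61.2232; hedge Δ=0.9538, bond B=-79.9323.
Check: Δ(0,0)·S0 + B(0,0) = 61.2232 = V0.

(0,0): Delta=0.9538 Bond=-79.9323
(1,0): Delta=0.7516 Bond=-61.1912
(1,1): Delta=0.9824 Bond=-88.6333
(2,0): Delta=0.0000 Bond=0.0000
(2,1): Delta=0.8581 Bond=-77.5440
(2,2): Delta=1.0000 Bond=-96.2762
V0=61.2232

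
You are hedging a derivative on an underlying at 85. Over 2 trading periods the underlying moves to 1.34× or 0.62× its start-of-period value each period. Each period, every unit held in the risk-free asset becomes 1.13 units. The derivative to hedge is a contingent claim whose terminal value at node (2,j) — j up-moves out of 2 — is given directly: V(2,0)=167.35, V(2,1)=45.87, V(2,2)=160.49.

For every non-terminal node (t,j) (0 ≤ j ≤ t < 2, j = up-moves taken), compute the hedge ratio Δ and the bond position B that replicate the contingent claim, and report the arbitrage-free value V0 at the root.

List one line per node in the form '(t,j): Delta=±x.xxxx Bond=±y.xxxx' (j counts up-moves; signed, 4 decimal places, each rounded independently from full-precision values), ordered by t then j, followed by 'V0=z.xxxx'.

The replicating-portfolio and risk-neutral prices coincide; use p* = (1.13−0.62)/(1.34−0.62) = 0.7083 for the latter.
Terminal values V(2,·): V(2,0)=167.3500, V(2,1)=45.8700, V(2,2)=160.4900
  t=1,j=0: stock 52.7000 → up 70.6180 (V=45.8700), down 32.6740 (V=167.3500). Price 71.9484; hedge Δ=-3.2016, bond B=240.6706.
  t=1,j=1: stock 113.9000 → up 152.6260 (V=160.4900), down 70.6180 (V=45.8700). Price 112.4417; hedge Δ=1.3977, bond B=-46.7527.
  t=0,j=0: stock 85.0000 → up 113.9000 (V=112.4417), down 52.7000 (V=71.9484). Price 89.0541; hedge Δ=0.6617, bond B=32.8134.
Self-financing check: at every node Δ·S+B equals the discounted successor values.

(0,0): Delta=0.6617 Bond=32.8134
(1,0): Delta=-3.2016 Bond=240.6706
(1,1): Delta=1.3977 Bond=-46.7527
V0=89.0541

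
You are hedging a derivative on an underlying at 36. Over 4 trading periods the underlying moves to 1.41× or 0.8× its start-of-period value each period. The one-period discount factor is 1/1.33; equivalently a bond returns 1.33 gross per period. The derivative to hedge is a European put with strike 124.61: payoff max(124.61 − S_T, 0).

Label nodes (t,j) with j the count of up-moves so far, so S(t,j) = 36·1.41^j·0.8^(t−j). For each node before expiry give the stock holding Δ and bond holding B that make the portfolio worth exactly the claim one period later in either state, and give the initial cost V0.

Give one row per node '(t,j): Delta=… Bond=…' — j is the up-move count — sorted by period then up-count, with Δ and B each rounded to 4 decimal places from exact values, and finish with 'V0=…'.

(0,0): Delta=-0.7755 Bond=34.9633
(1,0): Delta=-1.0000 Bond=52.9661
(1,1): Delta=-0.7563 Bond=45.5254
(2,0): Delta=-1.0000 Bond=70.4449
(2,1): Delta=-1.0000 Bond=70.4449
(2,2): Delta=-0.7354 Bond=59.0550
(3,0): Delta=-1.0000 Bond=93.6917
(3,1): Delta=-1.0000 Bond=93.6917
(3,2): Delta=-1.0000 Bond=93.6917
(3,3): Delta=-0.7128 Bond=76.2565
V0=7.0444

Since d<R<u, set p* = (R−d)/(u−d) = 0.8689; price each node as the discounted p*-expectation of its children.
Payoff layer (t=4): V(4,0)=109.8644, V(4,1)=98.6209, V(4,2)=78.8042, V(4,3)=43.8772, V(4,4)=0.0000
Node (3,0) S=18.4320: V=(p*·98.6209+(1−p*)·109.8644)/1.33=75.2597; Δ=(98.6209−109.8644)/(25.9891−14.7456)=-1.0000; B=V−Δ·S=93.6917
Node (3,1) S=32.4864: V=(p*·78.8042+(1−p*)·98.6209)/1.33=61.2053; Δ=(78.8042−98.6209)/(45.8058−25.9891)=-1.0000; B=V−Δ·S=93.6917
Node (3,2) S=57.2573: V=(p*·43.8772+(1−p*)·78.8042)/1.33=36.4344; Δ=(43.8772−78.8042)/(80.7328−45.8058)=-1.0000; B=V−Δ·S=93.6917
Node (3,3) S=100.9160: V=(p*·0.0000+(1−p*)·43.8772)/1.33=4.3266; Δ=(0.0000−43.8772)/(142.2915−80.7328)=-0.7128; B=V−Δ·S=76.2565
Node (2,0) S=23.0400: V=(p*·61.2053+(1−p*)·75.2597)/1.33=47.4049; Δ=(61.2053−75.2597)/(32.4864−18.4320)=-1.0000; B=V−Δ·S=70.4449
Node (2,1) S=40.6080: V=(p*·36.4344+(1−p*)·61.2053)/1.33=29.8369; Δ=(36.4344−61.2053)/(57.2573−32.4864)=-1.0000; B=V−Δ·S=70.4449
Node (2,2) S=71.5716: V=(p*·4.3266+(1−p*)·36.4344)/1.33=6.4192; Δ=(4.3266−36.4344)/(100.9160−57.2573)=-0.7354; B=V−Δ·S=59.0550
Node (1,0) S=28.8000: V=(p*·29.8369+(1−p*)·47.4049)/1.33=24.1661; Δ=(29.8369−47.4049)/(40.6080−23.0400)=-1.0000; B=V−Δ·S=52.9661
Node (1,1) S=50.7600: V=(p*·6.4192+(1−p*)·29.8369)/1.33=7.1356; Δ=(6.4192−29.8369)/(71.5716−40.6080)=-0.7563; B=V−Δ·S=45.5254
Node (0,0) S=36.0000: V=(p*·7.1356+(1−p*)·24.1661)/1.33=7.0444; Δ=(7.1356−24.1661)/(50.7600−28.8000)=-0.7755; B=V−Δ·S=34.9633
The time-0 hedge costs 7.0444, which is the no-arbitrage price.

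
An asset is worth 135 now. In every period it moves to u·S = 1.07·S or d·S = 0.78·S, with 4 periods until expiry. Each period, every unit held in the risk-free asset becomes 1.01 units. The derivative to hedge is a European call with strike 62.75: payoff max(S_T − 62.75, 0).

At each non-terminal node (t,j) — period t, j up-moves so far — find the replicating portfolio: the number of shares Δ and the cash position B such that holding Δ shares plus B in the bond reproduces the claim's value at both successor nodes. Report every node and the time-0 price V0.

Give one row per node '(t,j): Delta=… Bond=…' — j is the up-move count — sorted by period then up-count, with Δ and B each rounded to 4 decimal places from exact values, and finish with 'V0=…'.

The replicating-portfolio and risk-neutral prices coincide; use p* = (1.01−0.78)/(1.07−0.78) = 0.7931 for the latter.
Terminal values V(4,·): V(4,0)=0.0000, V(4,1)=5.7990, V(4,2)=31.2852, V(4,3)=66.2470, V(4,4)=114.2075
(3,0): S=64.0645. Δ = (V_up−V_dn)/(S_up−S_dn) = (5.7990−0.0000)/(68.5490−49.9703) = 0.3121. V = [p*·5.7990 + (1−p*)·0.0000]/1.01 = 4.5537. B = V − Δ·S = -15.4430.
(3,1): S=87.8834. Δ = (V_up−V_dn)/(S_up−S_dn) = (31.2852−5.7990)/(94.0352−68.5490) = 1.0000. V = [p*·31.2852 + (1−p*)·5.7990]/1.01 = 25.7547. B = V − Δ·S = -62.1287.
(3,2): S=120.5580. Δ = (V_up−V_dn)/(S_up−S_dn) = (66.2470−31.2852)/(128.9970−94.0352) = 1.0000. V = [p*·66.2470 + (1−p*)·31.2852]/1.01 = 58.4293. B = V − Δ·S = -62.1287.
(3,3): S=165.3808. Δ = (V_up−V_dn)/(S_up−S_dn) = (114.2075−66.2470)/(176.9575−128.9970) = 1.0000. V = [p*·114.2075 + (1−p*)·66.2470]/1.01 = 103.2521. B = V − Δ·S = -62.1287.
(2,0): S=82.1340. Δ = (V_up−V_dn)/(S_up−S_dn) = (25.7547−4.5537)/(87.8834−64.0645) = 0.8901. V = [p*·25.7547 + (1−p*)·4.5537]/1.01 = 21.1567. B = V − Δ·S = -51.9501.
(2,1): S=112.6710. Δ = (V_up−V_dn)/(S_up−S_dn) = (58.4293−25.7547)/(120.5580−87.8834) = 1.0000. V = [p*·58.4293 + (1−p*)·25.7547]/1.01 = 51.1574. B = V − Δ·S = -61.5136.
(2,2): S=154.5615. Δ = (V_up−V_dn)/(S_up−S_dn) = (103.2521−58.4293)/(165.3808−120.5580) = 1.0000. V = [p*·103.2521 + (1−p*)·58.4293]/1.01 = 93.0479. B = V − Δ·S = -61.5136.
(1,0): S=105.3000. Δ = (V_up−V_dn)/(S_up−S_dn) = (51.1574−21.1567)/(112.6710−82.1340) = 0.9824. V = [p*·51.1574 + (1−p*)·21.1567]/1.01 = 44.5053. B = V − Δ·S = -58.9455.
(1,1): S=144.4500. Δ = (V_up−V_dn)/(S_up−S_dn) = (93.0479−51.1574)/(154.5615−112.6710) = 1.0000. V = [p*·93.0479 + (1−p*)·51.1574]/1.01 = 83.5455. B = V − Δ·S = -60.9045.
(0,0): S=135.0000. Δ = (V_up−V_dn)/(S_up−S_dn) = (83.5455−44.5053)/(144.4500−105.3000) = 0.9972. V = [p*·83.5455 + (1−p*)·44.5053]/1.01 = 74.7210. B = V − Δ·S = -59.9002.
Self-financing check: at every node Δ·S+B equals the discounted successor values.

(0,0): Delta=0.9972 Bond=-59.9002
(1,0): Delta=0.9824 Bond=-58.9455
(1,1): Delta=1.0000 Bond=-60.9045
(2,0): Delta=0.8901 Bond=-51.9501
(2,1): Delta=1.0000 Bond=-61.5136
(2,2): Delta=1.0000 Bond=-61.5136
(3,0): Delta=0.3121 Bond=-15.4430
(3,1): Delta=1.0000 Bond=-62.1287
(3,2): Delta=1.0000 Bond=-62.1287
(3,3): Delta=1.0000 Bond=-62.1287
V0=74.7210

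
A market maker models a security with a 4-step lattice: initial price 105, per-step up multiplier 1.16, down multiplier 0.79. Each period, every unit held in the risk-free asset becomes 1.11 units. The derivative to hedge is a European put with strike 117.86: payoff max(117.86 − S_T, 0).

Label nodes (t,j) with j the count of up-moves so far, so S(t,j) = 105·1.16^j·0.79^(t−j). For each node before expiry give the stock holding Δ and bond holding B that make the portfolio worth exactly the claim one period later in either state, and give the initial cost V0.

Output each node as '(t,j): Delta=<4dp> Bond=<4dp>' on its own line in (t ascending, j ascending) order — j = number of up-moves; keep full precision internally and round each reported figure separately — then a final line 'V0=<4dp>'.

(0,0): Delta=-0.1954 Bond=22.4587
(1,0): Delta=-0.7702 Bond=72.6132
(1,1): Delta=-0.1342 Bond=17.4786
(2,0): Delta=-1.0000 Bond=95.6578
(2,1): Delta=-0.7458 Bond=78.2479
(2,2): Delta=-0.0691 Bond=10.2064
(3,0): Delta=-1.0000 Bond=106.1802
(3,1): Delta=-1.0000 Bond=106.1802
(3,2): Delta=-0.7187 Bond=83.8357
(3,3): Delta=0.0000 Bond=0.0000
V0=1.9445

Since d<R<u, set p* = (R−d)/(u−d) = 0.8649; price each node as the discounted p*-expectation of its children.
Terminal values V(4,·): V(4,0)=76.9624, V(4,1)=57.8078, V(4,2)=29.6822, V(4,3)=0.0000, V(4,4)=0.0000
(3,0): S=51.7691. Δ = (V_up−V_dn)/(S_up−S_dn) = (57.8078−76.9624)/(60.0522−40.8976) = -1.0000. V = [p*·57.8078 + (1−p*)·76.9624]/1.11 = 54.4111. B = V − Δ·S = 106.1802.
(3,1): S=76.0154. Δ = (V_up−V_dn)/(S_up−S_dn) = (29.6822−57.8078)/(88.1778−60.0522) = -1.0000. V = [p*·29.6822 + (1−p*)·57.8078]/1.11 = 30.1648. B = V − Δ·S = 106.1802.
(3,2): S=111.6175. Δ = (V_up−V_dn)/(S_up−S_dn) = (0.0000−29.6822)/(129.4763−88.1778) = -0.7187. V = [p*·0.0000 + (1−p*)·29.6822]/1.11 = 3.6136. B = V − Δ·S = 83.8357.
(3,3): S=163.8941. Δ = (V_up−V_dn)/(S_up−S_dn) = (0.0000−0.0000)/(190.1171−129.4763) = 0.0000. V = [p*·0.0000 + (1−p*)·0.0000]/1.11 = 0.0000. B = V − Δ·S = 0.0000.
(2,0): S=65.5305. Δ = (V_up−V_dn)/(S_up−S_dn) = (30.1648−54.4111)/(76.0154−51.7691) = -1.0000. V = [p*·30.1648 + (1−p*)·54.4111]/1.11 = 30.1273. B = V − Δ·S = 95.6578.
(2,1): S=96.2220. Δ = (V_up−V_dn)/(S_up−S_dn) = (3.6136−30.1648)/(111.6175−76.0154) = -0.7458. V = [p*·3.6136 + (1−p*)·30.1648]/1.11 = 6.4879. B = V − Δ·S = 78.2479.
(2,2): S=141.2880. Δ = (V_up−V_dn)/(S_up−S_dn) = (0.0000−3.6136)/(163.8941−111.6175) = -0.0691. V = [p*·0.0000 + (1−p*)·3.6136]/1.11 = 0.4399. B = V − Δ·S = 10.2064.
(1,0): S=82.9500. Δ = (V_up−V_dn)/(S_up−S_dn) = (6.4879−30.1273)/(96.2220−65.5305) = -0.7702. V = [p*·6.4879 + (1−p*)·30.1273]/1.11 = 8.7229. B = V − Δ·S = 72.6132.
(1,1): S=121.8000. Δ = (V_up−V_dn)/(S_up−S_dn) = (0.4399−6.4879)/(141.2880−96.2220) = -0.1342. V = [p*·0.4399 + (1−p*)·6.4879]/1.11 = 1.1326. B = V − Δ·S = 17.4786.
(0,0): S=105.0000. Δ = (V_up−V_dn)/(S_up−S_dn) = (1.1326−8.7229)/(121.8000−82.9500) = -0.1954. V = [p*·1.1326 + (1−p*)·8.7229]/1.11 = 1.9445. B = V − Δ·S = 22.4587.
Each (Δ,B) replicates both successor values, so the strategy is self-financing and V0 is arbitrage-free.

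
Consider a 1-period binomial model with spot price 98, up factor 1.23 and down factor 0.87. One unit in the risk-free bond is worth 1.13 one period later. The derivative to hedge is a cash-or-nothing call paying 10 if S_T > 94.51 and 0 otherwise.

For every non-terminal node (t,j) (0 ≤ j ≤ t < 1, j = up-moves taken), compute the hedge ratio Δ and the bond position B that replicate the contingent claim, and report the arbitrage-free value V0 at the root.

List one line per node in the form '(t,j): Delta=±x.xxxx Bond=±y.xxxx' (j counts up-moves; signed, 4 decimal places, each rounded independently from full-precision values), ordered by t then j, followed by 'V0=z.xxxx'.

Risk-neutral probability p* = (R−d)/(u−d) = (1.13−0.87)/(1.23−0.87) = 0.7222.
At expiry t=1: V(1,0)=0.0000, V(1,1)=10.0000
(0,0): S=98.0000. Δ = (V_up−V_dn)/(S_up−S_dn) = (10.0000−0.0000)/(120.5400−85.2600) = 0.2834. V = [p*·10.0000 + (1−p*)·0.0000]/1.13 = 6.3913. B = V − Δ·S = -21.3864.
Root portfolio cost Δ·98+B reproduces V0=6.3913.

(0,0): Delta=0.2834 Bond=-21.3864
V0=6.3913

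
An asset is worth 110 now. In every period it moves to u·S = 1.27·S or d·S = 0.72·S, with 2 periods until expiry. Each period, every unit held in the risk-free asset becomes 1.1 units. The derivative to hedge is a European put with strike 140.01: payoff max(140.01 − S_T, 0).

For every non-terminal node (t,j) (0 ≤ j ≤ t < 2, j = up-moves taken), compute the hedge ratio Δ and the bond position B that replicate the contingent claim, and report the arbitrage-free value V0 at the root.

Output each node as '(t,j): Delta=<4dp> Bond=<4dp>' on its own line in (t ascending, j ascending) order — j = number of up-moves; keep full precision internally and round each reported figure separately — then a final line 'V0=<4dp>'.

No-arbitrage ⇒ martingale measure with p* = (R−d)/(u−d) = 0.6909.
At expiry t=2: V(2,0)=82.9860, V(2,1)=39.4260, V(2,2)=0.0000
(1,0): S=79.2000. Δ = (V_up−V_dn)/(S_up−S_dn) = (39.4260−82.9860)/(100.5840−57.0240) = -1.0000. V = [p*·39.4260 + (1−p*)·82.9860]/1.1 = 48.0818. B = V − Δ·S = 127.2818.
(1,1): S=139.7000. Δ = (V_up−V_dn)/(S_up−S_dn) = (0.0000−39.4260)/(177.4190−100.5840) = -0.5131. V = [p*·0.0000 + (1−p*)·39.4260]/1.1 = 11.0784. B = V − Δ·S = 82.7620.
(0,0): S=110.0000. Δ = (V_up−V_dn)/(S_up−S_dn) = (11.0784−48.0818)/(139.7000−79.2000) = -0.6116. V = [p*·11.0784 + (1−p*)·48.0818]/1.1 = 20.4689. B = V − Δ·S = 87.7479.
Self-financing check: at every node Δ·S+B equals the discounted successor values.

(0,0): Delta=-0.6116 Bond=87.7479
(1,0): Delta=-1.0000 Bond=127.2818
(1,1): Delta=-0.5131 Bond=82.7620
V0=20.4689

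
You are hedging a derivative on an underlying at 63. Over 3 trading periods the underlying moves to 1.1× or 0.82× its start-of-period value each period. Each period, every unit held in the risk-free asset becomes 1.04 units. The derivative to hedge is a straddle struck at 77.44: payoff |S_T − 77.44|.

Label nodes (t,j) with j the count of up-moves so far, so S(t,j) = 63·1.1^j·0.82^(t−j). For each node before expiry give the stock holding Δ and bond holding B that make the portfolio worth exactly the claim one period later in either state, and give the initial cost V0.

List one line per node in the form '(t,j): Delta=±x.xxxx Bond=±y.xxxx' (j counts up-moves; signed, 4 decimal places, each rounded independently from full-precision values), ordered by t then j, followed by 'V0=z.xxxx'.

No-arbitrage ⇒ martingale measure with p* = (R−d)/(u−d) = 0.7857.
Terminal payoffs: V(3,0)=42.7038, V(3,1)=30.8427, V(3,2)=14.9314, V(3,3)=6.4130
(2,0): S=42.3612. Δ = (V_up−V_dn)/(S_up−S_dn) = (30.8427−42.7038)/(46.5973−34.7362) = -1.0000. V = [p*·30.8427 + (1−p*)·42.7038]/1.04 = 32.1003. B = V − Δ·S = 74.4615.
(2,1): S=56.8260. Δ = (V_up−V_dn)/(S_up−S_dn) = (14.9314−30.8427)/(62.5086−46.5973) = -1.0000. V = [p*·14.9314 + (1−p*)·30.8427]/1.04 = 17.6355. B = V − Δ·S = 74.4615.
(2,2): S=76.2300. Δ = (V_up−V_dn)/(S_up−S_dn) = (6.4130−14.9314)/(83.8530−62.5086) = -0.3991. V = [p*·6.4130 + (1−p*)·14.9314]/1.04 = 7.9215. B = V − Δ·S = 38.3444.
(1,0): S=51.6600. Δ = (V_up−V_dn)/(S_up−S_dn) = (17.6355−32.1003)/(56.8260−42.3612) = -1.0000. V = [p*·17.6355 + (1−p*)·32.1003]/1.04 = 19.9376. B = V − Δ·S = 71.5976.
(1,1): S=69.3000. Δ = (V_up−V_dn)/(S_up−S_dn) = (7.9215−17.6355)/(76.2300−56.8260) = -0.5006. V = [p*·7.9215 + (1−p*)·17.6355]/1.04 = 9.6184. B = V − Δ·S = 44.3113.
(0,0): S=63.0000. Δ = (V_up−V_dn)/(S_up−S_dn) = (9.6184−19.9376)/(69.3000−51.6600) = -0.5850. V = [p*·9.6184 + (1−p*)·19.9376]/1.04 = 11.3746. B = V − Δ·S = 48.2292.
Self-financing check: at every node Δ·S+B equals the discounted successor values.

(0,0): Delta=-0.5850 Bond=48.2292
(1,0): Delta=-1.0000 Bond=71.5976
(1,1): Delta=-0.5006 Bond=44.3113
(2,0): Delta=-1.0000 Bond=74.4615
(2,1): Delta=-1.0000 Bond=74.4615
(2,2): Delta=-0.3991 Bond=38.3444
V0=11.3746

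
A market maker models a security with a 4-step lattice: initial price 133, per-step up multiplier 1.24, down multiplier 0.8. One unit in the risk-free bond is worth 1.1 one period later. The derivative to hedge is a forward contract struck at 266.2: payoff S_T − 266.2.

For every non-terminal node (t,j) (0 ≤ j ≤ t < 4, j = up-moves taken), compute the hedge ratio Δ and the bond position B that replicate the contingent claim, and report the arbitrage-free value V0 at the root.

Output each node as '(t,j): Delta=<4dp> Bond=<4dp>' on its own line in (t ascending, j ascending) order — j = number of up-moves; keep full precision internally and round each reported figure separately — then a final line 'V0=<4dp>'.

Under the risk-neutral measure, an up-move has probability p* = (R−d)/(u−d) = 0.6818 and values discount at R = 1.1.
Terminal values V(4,·): V(4,0)=-211.7232, V(4,1)=-181.7610, V(4,2)=-135.3195, V(4,3)=-63.3352, V(4,4)=48.2404
Node (3,0) S=68.0960: V=(p*·-181.7610+(1−p*)·-211.7232)/1.1=-173.9040; Δ=(-181.7610−-211.7232)/(84.4390−54.4768)=1.0000; B=V−Δ·S=-242.0000
Node (3,1) S=105.5488: V=(p*·-135.3195+(1−p*)·-181.7610)/1.1=-136.4512; Δ=(-135.3195−-181.7610)/(130.8805−84.4390)=1.0000; B=V−Δ·S=-242.0000
Node (3,2) S=163.6006: V=(p*·-63.3352+(1−p*)·-135.3195)/1.1=-78.3994; Δ=(-63.3352−-135.3195)/(202.8648−130.8805)=1.0000; B=V−Δ·S=-242.0000
Node (3,3) S=253.5810: V=(p*·48.2404+(1−p*)·-63.3352)/1.1=11.5810; Δ=(48.2404−-63.3352)/(314.4404−202.8648)=1.0000; B=V−Δ·S=-242.0000
Node (2,0) S=85.1200: V=(p*·-136.4512+(1−p*)·-173.9040)/1.1=-134.8800; Δ=(-136.4512−-173.9040)/(105.5488−68.0960)=1.0000; B=V−Δ·S=-220.0000
Node (2,1) S=131.9360: V=(p*·-78.3994+(1−p*)·-136.4512)/1.1=-88.0640; Δ=(-78.3994−-136.4512)/(163.6006−105.5488)=1.0000; B=V−Δ·S=-220.0000
Node (2,2) S=204.5008: V=(p*·11.5810+(1−p*)·-78.3994)/1.1=-15.4992; Δ=(11.5810−-78.3994)/(253.5810−163.6006)=1.0000; B=V−Δ·S=-220.0000
Node (1,0) S=106.4000: V=(p*·-88.0640+(1−p*)·-134.8800)/1.1=-93.6000; Δ=(-88.0640−-134.8800)/(131.9360−85.1200)=1.0000; B=V−Δ·S=-200.0000
Node (1,1) S=164.9200: V=(p*·-15.4992+(1−p*)·-88.0640)/1.1=-35.0800; Δ=(-15.4992−-88.0640)/(204.5008−131.9360)=1.0000; B=V−Δ·S=-200.0000
Node (0,0) S=133.0000: V=(p*·-35.0800+(1−p*)·-93.6000)/1.1=-48.8182; Δ=(-35.0800−-93.6000)/(164.9200−106.4000)=1.0000; B=V−Δ·S=-181.8182
Each (Δ,B) replicates both successor values, so the strategy is self-financing and V0 is arbitrage-free.

(0,0): Delta=1.0000 Bond=-181.8182
(1,0): Delta=1.0000 Bond=-200.0000
(1,1): Delta=1.0000 Bond=-200.0000
(2,0): Delta=1.0000 Bond=-220.0000
(2,1): Delta=1.0000 Bond=-220.0000
(2,2): Delta=1.0000 Bond=-220.0000
(3,0): Delta=1.0000 Bond=-242.0000
(3,1): Delta=1.0000 Bond=-242.0000
(3,2): Delta=1.0000 Bond=-242.0000
(3,3): Delta=1.0000 Bond=-242.0000
V0=-48.8182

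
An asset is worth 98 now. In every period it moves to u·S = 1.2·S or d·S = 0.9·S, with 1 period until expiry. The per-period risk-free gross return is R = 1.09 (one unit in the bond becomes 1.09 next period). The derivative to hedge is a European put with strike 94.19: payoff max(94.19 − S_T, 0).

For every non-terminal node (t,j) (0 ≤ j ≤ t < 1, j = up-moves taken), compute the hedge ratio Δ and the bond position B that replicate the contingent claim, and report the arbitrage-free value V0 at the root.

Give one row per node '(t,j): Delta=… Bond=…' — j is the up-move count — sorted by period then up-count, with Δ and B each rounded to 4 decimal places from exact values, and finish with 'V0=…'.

(0,0): Delta=-0.2037 Bond=21.9817
V0=2.0150

Under the risk-neutral measure, an up-move has probability p* = (R−d)/(u−d) = 0.6333 and values discount at R = 1.09.
Terminal values V(1,·): V(1,0)=5.9900, V(1,1)=0.0000
Node (0,0) S=98.0000: V=(p*·0.0000+(1−p*)·5.9900)/1.09=2.0150; Δ=(0.0000−5.9900)/(117.6000−88.2000)=-0.2037; B=V−Δ·S=21.9817
The time-0 hedge costs 2.0150, which is the no-arbitrage price.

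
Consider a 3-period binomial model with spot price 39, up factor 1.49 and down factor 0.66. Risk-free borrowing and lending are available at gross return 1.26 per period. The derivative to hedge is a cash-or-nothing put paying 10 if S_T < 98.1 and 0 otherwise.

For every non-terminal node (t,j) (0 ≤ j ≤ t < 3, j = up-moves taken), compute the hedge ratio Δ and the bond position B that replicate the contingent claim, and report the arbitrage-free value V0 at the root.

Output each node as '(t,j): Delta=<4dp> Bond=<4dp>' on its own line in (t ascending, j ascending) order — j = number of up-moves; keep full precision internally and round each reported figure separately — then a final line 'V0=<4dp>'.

(0,0): Delta=-0.1017 Bond=7.0764
(1,0): Delta=0.0000 Bond=6.2988
(1,1): Delta=-0.1190 Bond=9.9196
(2,0): Delta=0.0000 Bond=7.9365
(2,1): Delta=0.0000 Bond=7.9365
(2,2): Delta=-0.1392 Bond=14.2475
V0=3.1106

No-arbitrage ⇒ martingale measure with p* = (R−d)/(u−d) = 0.7229.
Terminal values V(3,·): V(3,0)=10.0000, V(3,1)=10.0000, V(3,2)=10.0000, V(3,3)=0.0000
(2,0): S=16.9884. Δ = (V_up−V_dn)/(S_up−S_dn) = (10.0000−10.0000)/(25.3127−11.2123) = 0.0000. V = [p*·10.0000 + (1−p*)·10.0000]/1.26 = 7.9365. B = V − Δ·S = 7.9365.
(2,1): S=38.3526. Δ = (V_up−V_dn)/(S_up−S_dn) = (10.0000−10.0000)/(57.1454−25.3127) = 0.0000. V = [p*·10.0000 + (1−p*)·10.0000]/1.26 = 7.9365. B = V − Δ·S = 7.9365.
(2,2): S=86.5839. Δ = (V_up−V_dn)/(S_up−S_dn) = (0.0000−10.0000)/(129.0100−57.1454) = -0.1392. V = [p*·0.0000 + (1−p*)·10.0000]/1.26 = 2.1993. B = V − Δ·S = 14.2475.
(1,0): S=25.7400. Δ = (V_up−V_dn)/(S_up−S_dn) = (7.9365−7.9365)/(38.3526−16.9884) = 0.0000. V = [p*·7.9365 + (1−p*)·7.9365]/1.26 = 6.2988. B = V − Δ·S = 6.2988.
(1,1): S=58.1100. Δ = (V_up−V_dn)/(S_up−S_dn) = (2.1993−7.9365)/(86.5839−38.3526) = -0.1190. V = [p*·2.1993 + (1−p*)·7.9365]/1.26 = 3.0072. B = V − Δ·S = 9.9196.
(0,0): S=39.0000. Δ = (V_up−V_dn)/(S_up−S_dn) = (3.0072−6.2988)/(58.1100−25.7400) = -0.1017. V = [p*·3.0072 + (1−p*)·6.2988]/1.26 = 3.1106. B = V − Δ·S = 7.0764.
Check: Δ(0,0)·S0 + B(0,0) = 3.1106 = V0.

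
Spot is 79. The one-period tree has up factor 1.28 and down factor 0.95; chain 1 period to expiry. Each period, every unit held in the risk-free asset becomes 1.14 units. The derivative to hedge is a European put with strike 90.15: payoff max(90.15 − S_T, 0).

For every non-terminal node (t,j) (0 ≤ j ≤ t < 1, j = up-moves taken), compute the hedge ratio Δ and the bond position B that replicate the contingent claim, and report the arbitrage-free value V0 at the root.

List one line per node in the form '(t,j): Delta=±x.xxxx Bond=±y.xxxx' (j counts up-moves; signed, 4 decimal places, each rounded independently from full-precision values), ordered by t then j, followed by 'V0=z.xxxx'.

(0,0): Delta=-0.5792 Bond=51.3769
V0=5.6194

No-arbitrage ⇒ martingale measure with p* = (R−d)/(u−d) = 0.5758.
Payoff layer (t=1): V(1,0)=15.1000, V(1,1)=0.0000
  t=0,j=0: stock 79.0000 → up 101.1200 (V=0.0000), down 75.0500 (V=15.1000). Price 5.6194; hedge Δ=-0.5792, bond B=51.3769.
The time-0 hedge costs 5.6194, which is the no-arbitrage price.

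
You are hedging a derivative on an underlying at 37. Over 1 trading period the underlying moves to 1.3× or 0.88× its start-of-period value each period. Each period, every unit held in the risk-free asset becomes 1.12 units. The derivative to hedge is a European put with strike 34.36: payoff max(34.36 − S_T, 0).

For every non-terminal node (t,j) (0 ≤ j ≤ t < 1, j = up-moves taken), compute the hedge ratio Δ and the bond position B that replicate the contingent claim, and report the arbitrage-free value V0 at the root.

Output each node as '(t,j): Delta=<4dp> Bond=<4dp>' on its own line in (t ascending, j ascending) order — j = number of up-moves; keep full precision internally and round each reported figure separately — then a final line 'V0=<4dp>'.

(0,0): Delta=-0.1158 Bond=4.9745
V0=0.6888

No-arbitrage ⇒ martingale measure with p* = (R−d)/(u−d) = 0.5714.
At expiry t=1: V(1,0)=1.8000, V(1,1)=0.0000
  t=0,j=0: stock 37.0000 → up 48.1000 (V=0.0000), down 32.5600 (V=1.8000). Price 0.6888; hedge Δ=-0.1158, bond B=4.9745.
Check: Δ(0,0)·S0 + B(0,0) = 0.6888 = V0.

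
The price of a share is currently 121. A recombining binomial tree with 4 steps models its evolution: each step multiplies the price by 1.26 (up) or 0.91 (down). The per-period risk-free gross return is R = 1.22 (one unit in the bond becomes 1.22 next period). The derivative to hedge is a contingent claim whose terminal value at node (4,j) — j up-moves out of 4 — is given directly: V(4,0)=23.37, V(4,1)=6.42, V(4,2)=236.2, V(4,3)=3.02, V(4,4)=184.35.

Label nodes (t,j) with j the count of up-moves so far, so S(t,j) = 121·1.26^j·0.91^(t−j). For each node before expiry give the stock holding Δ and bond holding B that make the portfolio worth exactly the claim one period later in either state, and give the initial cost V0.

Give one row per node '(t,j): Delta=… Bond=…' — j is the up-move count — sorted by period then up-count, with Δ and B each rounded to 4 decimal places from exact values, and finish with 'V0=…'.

No-arbitrage ⇒ martingale measure with p* = (R−d)/(u−d) = 0.8857.
Terminal values V(4,·): V(4,0)=23.3700, V(4,1)=6.4200, V(4,2)=236.2000, V(4,3)=3.0200, V(4,4)=184.3500
(3,0): S=91.1821. Δ = (V_up−V_dn)/(S_up−S_dn) = (6.4200−23.3700)/(114.8894−82.9757) = -0.5311. V = [p*·6.4200 + (1−p*)·23.3700]/1.22 = 6.8501. B = V − Δ·S = 55.2787.
(3,1): S=126.2521. Δ = (V_up−V_dn)/(S_up−S_dn) = (236.2000−6.4200)/(159.0777−114.8894) = 5.2000. V = [p*·236.2000 + (1−p*)·6.4200]/1.22 = 172.0815. B = V − Δ·S = -484.4328.
(3,2): S=174.8106. Δ = (V_up−V_dn)/(S_up−S_dn) = (3.0200−236.2000)/(220.2614−159.0777) = -3.8111. V = [p*·3.0200 + (1−p*)·236.2000]/1.22 = 24.3190. B = V − Δ·S = 690.5475.
(3,3): S=242.0455. Δ = (V_up−V_dn)/(S_up−S_dn) = (184.3500−3.0200)/(304.9773−220.2614) = 2.1404. V = [p*·184.3500 + (1−p*)·3.0200]/1.22 = 134.1201. B = V − Δ·S = -383.9656.
(2,0): S=100.2001. Δ = (V_up−V_dn)/(S_up−S_dn) = (172.0815−6.8501)/(126.2521−91.1821) = 4.7115. V = [p*·172.0815 + (1−p*)·6.8501]/1.22 = 125.5721. B = V − Δ·S = -346.5176.
(2,1): S=138.7386. Δ = (V_up−V_dn)/(S_up−S_dn) = (24.3190−172.0815)/(174.8106−126.2521) = -3.0430. V = [p*·24.3190 + (1−p*)·172.0815]/1.22 = 33.7755. B = V − Δ·S = 455.9542.
(2,2): S=192.0996. Δ = (V_up−V_dn)/(S_up−S_dn) = (134.1201−24.3190)/(242.0455−174.8106) = 1.6331. V = [p*·134.1201 + (1−p*)·24.3190]/1.22 = 99.6487. B = V − Δ·S = -214.0689.
(1,0): S=110.1100. Δ = (V_up−V_dn)/(S_up−S_dn) = (33.7755−125.5721)/(138.7386−100.2001) = -2.3819. V = [p*·33.7755 + (1−p*)·125.5721]/1.22 = 36.2840. B = V − Δ·S = 298.5599.
(1,1): S=152.4600. Δ = (V_up−V_dn)/(S_up−S_dn) = (99.6487−33.7755)/(192.0996−138.7386) = 1.2345. V = [p*·99.6487 + (1−p*)·33.7755]/1.22 = 75.5085. B = V − Δ·S = -112.7007.
(0,0): S=121.0000. Δ = (V_up−V_dn)/(S_up−S_dn) = (75.5085−36.2840)/(152.4600−110.1100) = 0.9262. V = [p*·75.5085 + (1−p*)·36.2840]/1.22 = 58.2178. B = V − Δ·S = -53.8520.
Each (Δ,B) replicates both successor values, so the strategy is self-financing and V0 is arbitrage-free.

(0,0): Delta=0.9262 Bond=-53.8520
(1,0): Delta=-2.3819 Bond=298.5599
(1,1): Delta=1.2345 Bond=-112.7007
(2,0): Delta=4.7115 Bond=-346.5176
(2,1): Delta=-3.0430 Bond=455.9542
(2,2): Delta=1.6331 Bond=-214.0689
(3,0): Delta=-0.5311 Bond=55.2787
(3,1): Delta=5.2000 Bond=-484.4328
(3,2): Delta=-3.8111 Bond=690.5475
(3,3): Delta=2.1404 Bond=-383.9656
V0=58.2178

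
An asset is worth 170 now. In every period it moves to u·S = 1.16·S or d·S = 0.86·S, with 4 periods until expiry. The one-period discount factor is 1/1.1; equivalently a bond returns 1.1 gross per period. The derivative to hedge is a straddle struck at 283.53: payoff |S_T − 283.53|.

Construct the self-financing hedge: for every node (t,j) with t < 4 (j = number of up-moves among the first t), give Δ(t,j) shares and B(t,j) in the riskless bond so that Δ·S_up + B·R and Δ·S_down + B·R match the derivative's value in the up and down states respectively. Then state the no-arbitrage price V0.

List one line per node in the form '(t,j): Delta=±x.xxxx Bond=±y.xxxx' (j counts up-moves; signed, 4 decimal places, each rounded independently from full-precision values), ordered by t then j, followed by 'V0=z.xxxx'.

(0,0): Delta=-0.6338 Bond=144.9769
(1,0): Delta=-1.0000 Bond=213.0203
(1,1): Delta=-0.5659 Bond=146.0882
(2,0): Delta=-1.0000 Bond=234.3223
(2,1): Delta=-1.0000 Bond=234.3223
(2,2): Delta=-0.4854 Bond=142.2907
(3,0): Delta=-1.0000 Bond=257.7545
(3,1): Delta=-1.0000 Bond=257.7545
(3,2): Delta=-1.0000 Bond=257.7545
(3,3): Delta=-0.3900 Bond=131.2111
V0=37.2393

Since d<R<u, set p* = (R−d)/(u−d) = 0.8000; price each node as the discounted p*-expectation of its children.
Payoff layer (t=4): V(4,0)=190.5386, V(4,1)=158.0998, V(4,2)=114.3450, V(4,3)=55.3270, V(4,4)=24.2787
Node (3,0) S=108.1295: V=(p*·158.0998+(1−p*)·190.5386)/1.1=149.6250; Δ=(158.0998−190.5386)/(125.4302−92.9914)=-1.0000; B=V−Δ·S=257.7545
Node (3,1) S=145.8491: V=(p*·114.3450+(1−p*)·158.0998)/1.1=111.9054; Δ=(114.3450−158.0998)/(169.1850−125.4302)=-1.0000; B=V−Δ·S=257.7545
Node (3,2) S=196.7267: V=(p*·55.3270+(1−p*)·114.3450)/1.1=61.0278; Δ=(55.3270−114.3450)/(228.2030−169.1850)=-1.0000; B=V−Δ·S=257.7545
Node (3,3) S=265.3523: V=(p*·24.2787+(1−p*)·55.3270)/1.1=27.7167; Δ=(24.2787−55.3270)/(307.8087−228.2030)=-0.3900; B=V−Δ·S=131.2111
Node (2,0) S=125.7320: V=(p*·111.9054+(1−p*)·149.6250)/1.1=108.5903; Δ=(111.9054−149.6250)/(145.8491−108.1295)=-1.0000; B=V−Δ·S=234.3223
Node (2,1) S=169.5920: V=(p*·61.0278+(1−p*)·111.9054)/1.1=64.7303; Δ=(61.0278−111.9054)/(196.7267−145.8491)=-1.0000; B=V−Δ·S=234.3223
Node (2,2) S=228.7520: V=(p*·27.7167+(1−p*)·61.0278)/1.1=31.2536; Δ=(27.7167−61.0278)/(265.3523−196.7267)=-0.4854; B=V−Δ·S=142.2907
Node (1,0) S=146.2000: V=(p*·64.7303+(1−p*)·108.5903)/1.1=66.8203; Δ=(64.7303−108.5903)/(169.5920−125.7320)=-1.0000; B=V−Δ·S=213.0203
Node (1,1) S=197.2000: V=(p*·31.2536+(1−p*)·64.7303)/1.1=34.4990; Δ=(31.2536−64.7303)/(228.7520−169.5920)=-0.5659; B=V−Δ·S=146.0882
Node (0,0) S=170.0000: V=(p*·34.4990+(1−p*)·66.8203)/1.1=37.2393; Δ=(34.4990−66.8203)/(197.2000−146.2000)=-0.6338; B=V−Δ·S=144.9769
Root portfolio cost Δ·170+B reproduces V0=37.2393.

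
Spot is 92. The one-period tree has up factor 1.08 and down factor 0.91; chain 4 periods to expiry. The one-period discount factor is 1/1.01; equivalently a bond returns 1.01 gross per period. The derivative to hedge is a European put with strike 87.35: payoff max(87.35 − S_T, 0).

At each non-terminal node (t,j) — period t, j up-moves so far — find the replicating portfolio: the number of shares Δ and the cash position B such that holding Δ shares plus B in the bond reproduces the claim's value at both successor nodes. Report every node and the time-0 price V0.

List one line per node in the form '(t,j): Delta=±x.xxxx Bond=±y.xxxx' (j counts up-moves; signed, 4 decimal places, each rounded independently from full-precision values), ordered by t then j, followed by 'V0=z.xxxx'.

The replicating-portfolio and risk-neutral prices coincide; use p* = (1.01−0.91)/(1.08−0.91) = 0.5882 for the latter.
Terminal values V(4,·): V(4,0)=24.2610, V(4,1)=12.4752, V(4,2)=0.0000, V(4,3)=0.0000, V(4,4)=0.0000
  t=3,j=0: stock 69.3285 → up 74.8748 (V=12.4752), down 63.0890 (V=24.2610). Price 17.1566; hedge Δ=-1.0000, bond B=86.4851.
  t=3,j=1: stock 82.2800 → up 88.8624 (V=0.0000), down 74.8748 (V=12.4752). Price 5.0860; hedge Δ=-0.8919, bond B=78.4694.
  t=3,j=2: stock 97.6510 → up 105.4631 (V=0.0000), down 88.8624 (V=0.0000). Price 0.0000; hedge Δ=0.0000, bond B=0.0000.
  t=3,j=3: stock 115.8935 → up 125.1650 (V=0.0000), down 105.4631 (V=0.0000). Price 0.0000; hedge Δ=0.0000, bond B=0.0000.
  t=2,j=0: stock 76.1852 → up 82.2800 (V=5.0860), down 69.3285 (V=17.1566). Price 9.9567; hedge Δ=-0.9320, bond B=80.9604.
  t=2,j=1: stock 90.4176 → up 97.6510 (V=0.0000), down 82.2800 (V=5.0860). Price 2.0735; hedge Δ=-0.3309, bond B=31.9910.
  t=2,j=2: stock 107.3088 → up 115.8935 (V=0.0000), down 97.6510 (V=0.0000). Price 0.0000; hedge Δ=0.0000, bond B=0.0000.
  t=1,j=0: stock 83.7200 → up 90.4176 (V=2.0735), down 76.1852 (V=9.9567). Price 5.2668; hedge Δ=-0.5539, bond B=51.6385.
  t=1,j=1: stock 99.3600 → up 107.3088 (V=0.0000), down 90.4176 (V=2.0735). Price 0.8453; hedge Δ=-0.1228, bond B=13.0424.
  t=0,j=0: stock 92.0000 → up 99.3600 (V=0.8453), down 83.7200 (V=5.2668). Price 2.6396; hedge Δ=-0.2827, bond B=28.6484.
Root portfolio cost Δ·92+B reproduces V0=2.6396.

(0,0): Delta=-0.2827 Bond=28.6484
(1,0): Delta=-0.5539 Bond=51.6385
(1,1): Delta=-0.1228 Bond=13.0424
(2,0): Delta=-0.9320 Bond=80.9604
(2,1): Delta=-0.3309 Bond=31.9910
(2,2): Delta=0.0000 Bond=0.0000
(3,0): Delta=-1.0000 Bond=86.4851
(3,1): Delta=-0.8919 Bond=78.4694
(3,2): Delta=0.0000 Bond=0.0000
(3,3): Delta=0.0000 Bond=0.0000
V0=2.6396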